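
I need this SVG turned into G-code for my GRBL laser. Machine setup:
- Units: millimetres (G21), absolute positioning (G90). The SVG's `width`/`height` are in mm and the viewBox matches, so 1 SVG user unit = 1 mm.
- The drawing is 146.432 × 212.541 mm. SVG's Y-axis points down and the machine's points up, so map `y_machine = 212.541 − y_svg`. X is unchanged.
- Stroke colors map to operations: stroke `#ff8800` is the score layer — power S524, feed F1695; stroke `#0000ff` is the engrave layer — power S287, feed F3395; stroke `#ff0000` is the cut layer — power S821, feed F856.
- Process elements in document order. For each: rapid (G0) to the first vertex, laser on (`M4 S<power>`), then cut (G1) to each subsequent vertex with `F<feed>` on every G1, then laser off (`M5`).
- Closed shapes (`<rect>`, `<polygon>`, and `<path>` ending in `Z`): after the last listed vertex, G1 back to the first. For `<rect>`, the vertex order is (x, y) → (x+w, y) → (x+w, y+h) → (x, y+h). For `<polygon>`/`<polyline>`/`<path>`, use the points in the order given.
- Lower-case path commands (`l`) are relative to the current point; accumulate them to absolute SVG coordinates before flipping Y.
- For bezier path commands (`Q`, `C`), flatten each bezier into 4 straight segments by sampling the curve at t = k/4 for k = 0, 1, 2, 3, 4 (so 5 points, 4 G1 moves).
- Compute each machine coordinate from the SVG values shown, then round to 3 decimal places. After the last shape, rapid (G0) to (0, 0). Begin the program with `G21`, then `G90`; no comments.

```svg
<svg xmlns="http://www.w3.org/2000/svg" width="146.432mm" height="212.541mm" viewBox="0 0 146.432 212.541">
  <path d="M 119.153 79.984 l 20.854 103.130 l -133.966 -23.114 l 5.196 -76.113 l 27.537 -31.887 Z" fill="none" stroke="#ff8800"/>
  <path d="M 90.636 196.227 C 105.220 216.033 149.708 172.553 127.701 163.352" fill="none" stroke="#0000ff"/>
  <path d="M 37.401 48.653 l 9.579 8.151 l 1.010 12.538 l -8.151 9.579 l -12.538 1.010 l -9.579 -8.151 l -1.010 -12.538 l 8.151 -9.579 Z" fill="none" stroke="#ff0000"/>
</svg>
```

Since the viewBox matches the mm dimensions, user units are millimetres directly. The only transform is the Y-flip y_m = 212.541 − y_svg.

Shape 1 is a closed polygon drawn with `<path>`. Its stroke #ff8800 means score at S524, F1695. After flipping Y the toolpath is (119.153,132.557) → (140.007,29.427) → (6.041,52.541) → (11.237,128.654) → (38.774,160.541) → (119.153,132.557), returning to the start.

Shape 2 is a cubic bezier drawn with `<path>`. Its stroke #0000ff means engrave at S287, F3395. After flipping Y the toolpath is (90.636,16.314) → (105.675,11.801) → (122.890,21.874) → (133.245,37.385) → (127.701,49.189).

Shape 3 is a regular polygon drawn with `<path>`. Its stroke #ff0000 means cut at S821, F856. After flipping Y the toolpath is (37.401,163.888) → (46.980,155.737) → (47.990,143.199) → (39.839,133.620) → (27.301,132.610) → (17.722,140.761) → (16.712,153.299) → (24.863,162.878) → (37.401,163.888), returning to the start.

G21
G90
G0 X119.153 Y132.557
M4 S524
G1 X140.007 Y29.427 F1695
G1 X6.041 Y52.541 F1695
G1 X11.237 Y128.654 F1695
G1 X38.774 Y160.541 F1695
G1 X119.153 Y132.557 F1695
M5
G0 X90.636 Y16.314
M4 S287
G1 X105.675 Y11.801 F3395
G1 X122.890 Y21.874 F3395
G1 X133.245 Y37.385 F3395
G1 X127.701 Y49.189 F3395
M5
G0 X37.401 Y163.888
M4 S821
G1 X46.980 Y155.737 F856
G1 X47.990 Y143.199 F856
G1 X39.839 Y133.620 F856
G1 X27.301 Y132.610 F856
G1 X17.722 Y140.761 F856
G1 X16.712 Y153.299 F856
G1 X24.863 Y162.878 F856
G1 X37.401 Y163.888 F856
M5
G0 X0.000 Y0.000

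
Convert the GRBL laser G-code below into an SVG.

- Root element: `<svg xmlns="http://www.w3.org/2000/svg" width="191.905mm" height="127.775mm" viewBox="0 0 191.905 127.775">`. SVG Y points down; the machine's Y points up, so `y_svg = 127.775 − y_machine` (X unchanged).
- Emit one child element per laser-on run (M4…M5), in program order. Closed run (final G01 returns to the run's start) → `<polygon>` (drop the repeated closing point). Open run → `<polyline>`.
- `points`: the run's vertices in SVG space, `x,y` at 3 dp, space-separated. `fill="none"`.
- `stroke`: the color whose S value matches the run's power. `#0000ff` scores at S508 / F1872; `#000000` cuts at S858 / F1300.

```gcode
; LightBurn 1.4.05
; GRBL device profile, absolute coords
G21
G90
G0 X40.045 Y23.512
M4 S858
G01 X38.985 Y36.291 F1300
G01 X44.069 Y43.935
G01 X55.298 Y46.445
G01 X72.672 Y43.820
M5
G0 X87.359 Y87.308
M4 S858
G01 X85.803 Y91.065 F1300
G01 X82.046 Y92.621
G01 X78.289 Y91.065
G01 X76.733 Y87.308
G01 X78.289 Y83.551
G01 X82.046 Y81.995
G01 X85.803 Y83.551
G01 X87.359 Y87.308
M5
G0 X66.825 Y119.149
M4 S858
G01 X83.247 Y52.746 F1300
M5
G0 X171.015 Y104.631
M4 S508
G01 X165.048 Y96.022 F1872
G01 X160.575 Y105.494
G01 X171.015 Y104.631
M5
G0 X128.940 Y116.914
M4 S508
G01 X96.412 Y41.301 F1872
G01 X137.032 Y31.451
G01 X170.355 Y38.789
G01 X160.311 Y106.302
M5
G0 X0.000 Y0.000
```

<svg xmlns="http://www.w3.org/2000/svg" width="191.905mm" height="127.775mm" viewBox="0 0 191.905 127.775">
  <polyline points="40.045,104.263 38.985,91.484 44.069,83.840 55.298,81.330 72.672,83.955" fill="none" stroke="#000000"/>
  <polygon points="87.359,40.467 85.803,36.710 82.046,35.154 78.289,36.710 76.733,40.467 78.289,44.224 82.046,45.780 85.803,44.224" fill="none" stroke="#000000"/>
  <polyline points="66.825,8.626 83.247,75.029" fill="none" stroke="#000000"/>
  <polygon points="171.015,23.144 165.048,31.753 160.575,22.281" fill="none" stroke="#0000ff"/>
  <polyline points="128.940,10.861 96.412,86.474 137.032,96.324 170.355,88.986 160.311,21.473" fill="none" stroke="#0000ff"/>
</svg>

Machine Y-up, SVG Y-down with viewBox height 127.775, so y_svg = 127.775 − y_machine; X carries over.

Run 1: power S858 maps to stroke `#000000` (cut). The run is open, so emit a `<polyline>` with points (Y-flipped): 40.045,104.263 38.985,91.484 44.069,83.840 55.298,81.330 72.672,83.955.

Run 2: power S858 maps to stroke `#000000` (cut). The run returns to its start, so emit a `<polygon>` with points (Y-flipped): 87.359,40.467 85.803,36.710 82.046,35.154 78.289,36.710 76.733,40.467 78.289,44.224 82.046,45.780 85.803,44.224.

Run 3: the run's S858 means `#000000` (cut). The run is open, so emit a `<polyline>` with points (Y-flipped): 66.825,8.626 83.247,75.029.

Run 4: the run's S508 means `#0000ff` (score). The run returns to its start, so emit a `<polygon>` with points (Y-flipped): 171.015,23.144 165.048,31.753 160.575,22.281.

Run 5: S508 ⇒ score layer `#0000ff`. The run is open, so emit a `<polyline>` with points (Y-flipped): 128.940,10.861 96.412,86.474 137.032,96.324 170.355,88.986 160.311,21.473.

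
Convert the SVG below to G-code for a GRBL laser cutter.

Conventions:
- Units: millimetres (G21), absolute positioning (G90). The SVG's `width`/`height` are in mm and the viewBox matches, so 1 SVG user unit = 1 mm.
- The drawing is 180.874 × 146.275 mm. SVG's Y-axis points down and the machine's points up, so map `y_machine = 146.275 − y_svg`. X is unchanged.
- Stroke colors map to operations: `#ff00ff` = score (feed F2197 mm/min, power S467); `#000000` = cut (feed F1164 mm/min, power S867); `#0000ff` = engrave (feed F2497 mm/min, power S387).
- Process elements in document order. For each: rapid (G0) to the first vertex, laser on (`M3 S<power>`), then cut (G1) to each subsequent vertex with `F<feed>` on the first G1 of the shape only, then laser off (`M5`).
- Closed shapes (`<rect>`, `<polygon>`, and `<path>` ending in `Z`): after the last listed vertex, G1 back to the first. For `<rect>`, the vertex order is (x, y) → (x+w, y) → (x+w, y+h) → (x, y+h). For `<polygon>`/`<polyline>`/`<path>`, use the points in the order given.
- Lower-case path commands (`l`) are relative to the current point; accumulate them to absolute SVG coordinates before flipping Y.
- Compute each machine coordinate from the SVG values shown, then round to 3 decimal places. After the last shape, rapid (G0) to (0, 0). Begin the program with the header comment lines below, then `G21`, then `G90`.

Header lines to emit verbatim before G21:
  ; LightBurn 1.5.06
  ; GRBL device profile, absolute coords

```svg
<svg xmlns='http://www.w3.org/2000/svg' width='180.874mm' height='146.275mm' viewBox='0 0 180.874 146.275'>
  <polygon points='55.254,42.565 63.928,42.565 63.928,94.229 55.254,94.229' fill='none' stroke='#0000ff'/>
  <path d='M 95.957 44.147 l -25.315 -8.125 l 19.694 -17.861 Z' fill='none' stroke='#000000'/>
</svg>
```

; LightBurn 1.5.06
; GRBL device profile, absolute coords
G21
G90
G0 X55.254 Y103.710
M3 S387
G1 X63.928 Y103.710 F2497
G1 X63.928 Y52.046
G1 X55.254 Y52.046
G1 X55.254 Y103.710
M5
G0 X95.957 Y102.128
M3 S867
G1 X70.642 Y110.253 F1164
G1 X90.336 Y128.114
G1 X95.957 Y102.128
M5
G0 X0.000 Y0.000

1 u = 1 mm; y_m = 146.275 − y.

[1] `<polygon>` rectangle, #0000ff→engrave S387 F2497: (55.254,103.710) → (63.928,103.710) → (63.928,52.046) → (55.254,52.046) → (55.254,103.710) (closed)

[2] `<path>` regular polygon, #000000→cut S867 F1164: (95.957,102.128) → (70.642,110.253) → (90.336,128.114) → (95.957,102.128) (closed)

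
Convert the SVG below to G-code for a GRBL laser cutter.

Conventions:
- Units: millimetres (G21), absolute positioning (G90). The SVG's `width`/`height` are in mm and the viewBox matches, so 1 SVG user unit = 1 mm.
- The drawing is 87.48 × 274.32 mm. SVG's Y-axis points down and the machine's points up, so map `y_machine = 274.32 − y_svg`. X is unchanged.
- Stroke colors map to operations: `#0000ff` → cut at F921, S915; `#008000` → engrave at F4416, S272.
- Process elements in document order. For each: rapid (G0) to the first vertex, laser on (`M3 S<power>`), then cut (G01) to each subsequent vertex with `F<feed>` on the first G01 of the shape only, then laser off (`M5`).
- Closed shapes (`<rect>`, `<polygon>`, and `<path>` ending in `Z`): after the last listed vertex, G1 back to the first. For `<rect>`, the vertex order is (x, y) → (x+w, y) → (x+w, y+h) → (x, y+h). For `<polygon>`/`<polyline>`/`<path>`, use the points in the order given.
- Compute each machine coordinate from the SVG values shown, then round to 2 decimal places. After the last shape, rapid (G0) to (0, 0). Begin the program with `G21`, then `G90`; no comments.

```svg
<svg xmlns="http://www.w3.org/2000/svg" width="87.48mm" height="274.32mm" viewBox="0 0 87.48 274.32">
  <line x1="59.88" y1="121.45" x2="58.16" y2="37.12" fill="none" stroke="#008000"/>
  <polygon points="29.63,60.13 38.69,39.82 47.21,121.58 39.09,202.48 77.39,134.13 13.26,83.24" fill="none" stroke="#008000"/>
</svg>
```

1 u = 1 mm; y_m = 274.32 − y.

[1] `<line>` line segment, #008000→engrave S272 F4416: (59.88,152.87) → (58.16,237.20)

[2] `<polygon>` closed polygon, #008000→engrave S272 F4416: (29.63,214.19) → (38.69,234.50) → (47.21,152.74) → (39.09,71.84) → (77.39,140.19) → (13.26,191.08) → (29.63,214.19) (closed)

G21
G90
G0 X59.88 Y152.87
M3 S272
G01 X58.16 Y237.20 F4416
M5
G0 X29.63 Y214.19
M3 S272
G01 X38.69 Y234.50 F4416
G01 X47.21 Y152.74
G01 X39.09 Y71.84
G01 X77.39 Y140.19
G01 X13.26 Y191.08
G01 X29.63 Y214.19
M5
G0 X0.00 Y0.00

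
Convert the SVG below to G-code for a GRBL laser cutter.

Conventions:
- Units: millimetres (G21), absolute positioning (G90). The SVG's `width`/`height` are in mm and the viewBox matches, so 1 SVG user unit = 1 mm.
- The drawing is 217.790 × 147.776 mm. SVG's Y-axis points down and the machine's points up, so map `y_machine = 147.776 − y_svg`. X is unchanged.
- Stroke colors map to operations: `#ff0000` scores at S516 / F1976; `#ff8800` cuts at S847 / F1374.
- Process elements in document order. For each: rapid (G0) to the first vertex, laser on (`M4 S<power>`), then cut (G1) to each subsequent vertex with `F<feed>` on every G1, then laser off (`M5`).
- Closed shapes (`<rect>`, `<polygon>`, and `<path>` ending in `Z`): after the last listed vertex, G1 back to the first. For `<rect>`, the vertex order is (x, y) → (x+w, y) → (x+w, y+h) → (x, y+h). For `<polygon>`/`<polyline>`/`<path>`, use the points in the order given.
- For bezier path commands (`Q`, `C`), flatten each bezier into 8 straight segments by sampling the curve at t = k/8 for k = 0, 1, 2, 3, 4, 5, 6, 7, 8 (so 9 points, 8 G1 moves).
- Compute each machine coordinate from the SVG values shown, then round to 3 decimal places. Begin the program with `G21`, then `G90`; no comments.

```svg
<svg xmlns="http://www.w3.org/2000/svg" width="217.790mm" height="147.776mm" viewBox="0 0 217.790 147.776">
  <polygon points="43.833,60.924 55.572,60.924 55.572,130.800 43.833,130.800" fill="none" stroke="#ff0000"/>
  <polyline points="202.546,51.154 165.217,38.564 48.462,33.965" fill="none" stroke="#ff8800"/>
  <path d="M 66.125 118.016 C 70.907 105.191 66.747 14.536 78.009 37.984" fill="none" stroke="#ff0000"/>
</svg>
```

G21
G90
G0 X43.833 Y86.852
M4 S516
G1 X55.572 Y86.852 F1976
G1 X55.572 Y16.976 F1976
G1 X43.833 Y16.976 F1976
G1 X43.833 Y86.852 F1976
M5
G0 X202.546 Y96.622
M4 S847
G1 X165.217 Y109.212 F1374
G1 X48.462 Y113.811 F1374
M5
G0 X66.125 Y29.760
M4 S516
G1 X67.547 Y37.843 F1976
G1 X68.416 Y50.973 F1976
G1 X69.017 Y66.901 F1976
G1 X69.637 Y83.378 F1976
G1 X70.561 Y98.155 F1976
G1 X72.073 Y108.983 F1976
G1 X74.461 Y113.611 F1976
G1 X78.009 Y109.792 F1976
M5

Since the viewBox matches the mm dimensions, user units are millimetres directly. The only transform is the Y-flip y_m = 147.776 − y_svg.

Shape 1 is a rectangle drawn with `<polygon>`. Its stroke #ff0000 means score at S516, F1976. After flipping Y the toolpath is (43.833,86.852) → (55.572,86.852) → (55.572,16.976) → (43.833,16.976) → (43.833,86.852), returning to the start.

Shape 2 is a open polyline drawn with `<polyline>`. Its stroke #ff8800 means cut at S847, F1374. After flipping Y the toolpath is (202.546,96.622) → (165.217,109.212) → (48.462,113.811).

Shape 3 is a cubic bezier drawn with `<path>`. Its stroke #ff0000 means score at S516, F1976. After flipping Y the toolpath is (66.125,29.760) → (67.547,37.843) → (68.416,50.973) → (69.017,66.901) → (69.637,83.378) → (70.561,98.155) → (72.073,108.983) → (74.461,113.611) → (78.009,109.792).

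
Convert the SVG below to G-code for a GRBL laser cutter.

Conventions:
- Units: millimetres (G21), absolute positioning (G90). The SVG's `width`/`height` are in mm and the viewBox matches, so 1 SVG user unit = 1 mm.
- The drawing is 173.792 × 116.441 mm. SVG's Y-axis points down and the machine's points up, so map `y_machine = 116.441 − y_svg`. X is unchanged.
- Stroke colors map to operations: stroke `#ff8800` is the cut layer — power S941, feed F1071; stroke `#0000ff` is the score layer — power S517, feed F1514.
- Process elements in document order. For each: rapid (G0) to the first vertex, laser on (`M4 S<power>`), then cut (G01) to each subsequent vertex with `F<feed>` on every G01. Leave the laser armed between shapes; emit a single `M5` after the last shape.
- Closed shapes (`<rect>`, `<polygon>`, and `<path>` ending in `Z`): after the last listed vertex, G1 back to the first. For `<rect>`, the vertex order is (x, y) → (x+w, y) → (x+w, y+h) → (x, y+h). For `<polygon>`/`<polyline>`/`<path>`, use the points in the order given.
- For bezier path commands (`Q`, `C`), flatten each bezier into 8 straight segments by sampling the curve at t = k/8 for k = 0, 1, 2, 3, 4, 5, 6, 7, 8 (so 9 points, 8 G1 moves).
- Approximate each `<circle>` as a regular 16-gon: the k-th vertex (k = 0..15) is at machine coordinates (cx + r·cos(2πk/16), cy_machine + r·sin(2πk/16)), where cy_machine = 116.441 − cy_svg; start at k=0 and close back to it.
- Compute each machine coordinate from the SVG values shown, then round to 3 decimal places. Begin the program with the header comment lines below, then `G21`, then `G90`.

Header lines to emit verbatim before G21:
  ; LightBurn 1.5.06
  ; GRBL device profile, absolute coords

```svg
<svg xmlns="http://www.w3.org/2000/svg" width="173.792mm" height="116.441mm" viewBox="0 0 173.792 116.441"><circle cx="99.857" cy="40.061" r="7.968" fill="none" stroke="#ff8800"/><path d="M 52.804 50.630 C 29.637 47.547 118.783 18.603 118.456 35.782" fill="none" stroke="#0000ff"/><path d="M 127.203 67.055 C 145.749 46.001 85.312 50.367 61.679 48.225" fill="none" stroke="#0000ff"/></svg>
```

; LightBurn 1.5.06
; GRBL device profile, absolute coords
G21
G90
G0 X107.825 Y76.380
M4 S941
G01 X107.218 Y79.429 F1071
G01 X105.491 Y82.014 F1071
G01 X102.906 Y83.741 F1071
G01 X99.857 Y84.348 F1071
G01 X96.808 Y83.741 F1071
G01 X94.223 Y82.014 F1071
G01 X92.496 Y79.429 F1071
G01 X91.889 Y76.380 F1071
G01 X92.496 Y73.331 F1071
G01 X94.223 Y70.746 F1071
G01 X96.808 Y69.019 F1071
G01 X99.857 Y68.412 F1071
G01 X102.906 Y69.019 F1071
G01 X105.491 Y70.746 F1071
G01 X107.218 Y73.331 F1071
G01 X107.825 Y76.380 F1071
G0 X52.804 Y65.811
M4 S517
G01 X48.987 Y68.039 F1514
G01 X53.335 Y71.847 F1514
G01 X63.482 Y76.393 F1514
G01 X77.065 Y80.833 F1514
G01 X91.719 Y84.323 F1514
G01 X105.078 Y86.020 F1514
G01 X114.779 Y85.080 F1514
G01 X118.456 Y80.659 F1514
G0 X127.203 Y49.386
M4 S517
G01 X130.682 Y56.152 F1514
G01 X128.112 Y60.909 F1514
G01 X120.852 Y64.031 F1514
G01 X110.258 Y65.893 F1514
G01 X97.687 Y66.868 F1514
G01 X84.495 Y67.331 F1514
G01 X72.040 Y67.655 F1514
G01 X61.679 Y68.216 F1514
M5

Since the viewBox matches the mm dimensions, user units are millimetres directly. The only transform is the Y-flip y_m = 116.441 − y_svg.

Shape 1 is a circle drawn with `<circle>`. Its stroke #ff8800 means cut at S941, F1071. After flipping Y the toolpath is (107.825,76.380) → (107.218,79.429) → (105.491,82.014) → (102.906,83.741) → (99.857,84.348) → (96.808,83.741) → (94.223,82.014) → (92.496,79.429) → (91.889,76.380) → (92.496,73.331) → (94.223,70.746) → (96.808,69.019) → (99.857,68.412) → (102.906,69.019) → (105.491,70.746) → (107.218,73.331) → (107.825,76.380), returning to the start.

Shape 2 is a cubic bezier drawn with `<path>`. Its stroke #0000ff means score at S517, F1514. After flipping Y the toolpath is (52.804,65.811) → (48.987,68.039) → (53.335,71.847) → (63.482,76.393) → (77.065,80.833) → (91.719,84.323) → (105.078,86.020) → (114.779,85.080) → (118.456,80.659).

Shape 3 is a cubic bezier drawn with `<path>`. Its stroke #0000ff means score at S517, F1514. After flipping Y the toolpath is (127.203,49.386) → (130.682,56.152) → (128.112,60.909) → (120.852,64.031) → (110.258,65.893) → (97.687,66.868) → (84.495,67.331) → (72.040,67.655) → (61.679,68.216).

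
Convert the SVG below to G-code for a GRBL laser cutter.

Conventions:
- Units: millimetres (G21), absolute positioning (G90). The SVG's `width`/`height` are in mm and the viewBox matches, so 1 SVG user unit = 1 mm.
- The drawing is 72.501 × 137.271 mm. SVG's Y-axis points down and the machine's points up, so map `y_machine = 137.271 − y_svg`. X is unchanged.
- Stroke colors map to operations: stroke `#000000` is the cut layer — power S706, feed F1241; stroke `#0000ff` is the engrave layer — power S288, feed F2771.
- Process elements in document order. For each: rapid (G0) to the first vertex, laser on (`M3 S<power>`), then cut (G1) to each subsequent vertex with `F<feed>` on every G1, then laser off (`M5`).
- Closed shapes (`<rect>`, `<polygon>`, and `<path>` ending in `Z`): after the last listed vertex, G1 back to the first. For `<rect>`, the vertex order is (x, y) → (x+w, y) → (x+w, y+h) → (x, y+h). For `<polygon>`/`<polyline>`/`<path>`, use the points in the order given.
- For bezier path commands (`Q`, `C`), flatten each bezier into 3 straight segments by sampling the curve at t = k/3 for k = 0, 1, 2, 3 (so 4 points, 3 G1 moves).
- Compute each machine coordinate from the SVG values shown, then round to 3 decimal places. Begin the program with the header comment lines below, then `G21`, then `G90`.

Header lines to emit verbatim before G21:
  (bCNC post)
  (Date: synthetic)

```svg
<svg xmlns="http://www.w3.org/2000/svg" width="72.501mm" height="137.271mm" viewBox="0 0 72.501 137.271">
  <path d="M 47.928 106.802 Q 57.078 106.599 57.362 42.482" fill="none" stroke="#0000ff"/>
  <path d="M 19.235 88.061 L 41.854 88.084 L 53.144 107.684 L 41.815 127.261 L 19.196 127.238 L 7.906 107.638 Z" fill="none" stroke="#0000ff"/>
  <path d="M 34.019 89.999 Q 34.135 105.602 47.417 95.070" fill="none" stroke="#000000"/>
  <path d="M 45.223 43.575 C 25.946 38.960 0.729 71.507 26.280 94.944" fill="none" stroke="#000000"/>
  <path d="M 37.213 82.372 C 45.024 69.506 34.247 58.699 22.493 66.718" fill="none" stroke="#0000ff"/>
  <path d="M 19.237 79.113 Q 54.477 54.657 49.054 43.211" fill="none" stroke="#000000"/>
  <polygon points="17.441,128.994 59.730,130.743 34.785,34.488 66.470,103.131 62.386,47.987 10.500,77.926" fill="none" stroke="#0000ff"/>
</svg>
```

1 u = 1 mm; y_m = 137.271 − y.

[1] `<path>` quadratic bezier, #0000ff→engrave S288 F2771: (47.928,30.469) → (53.043,37.706) → (56.188,59.146) → (57.362,94.789)

[2] `<path>` regular polygon, #0000ff→engrave S288 F2771: (19.235,49.210) → (41.854,49.187) → (53.144,29.587) → (41.815,10.010) → (19.196,10.033) → (7.906,29.633) → (19.235,49.210) (closed)

[3] `<path>` quadratic bezier, #000000→cut S706 F1241: (34.019,47.272) → (35.559,39.774) → (40.025,38.084) → (47.417,42.201)

[4] `<path>` cubic bezier, #000000→cut S706 F1241: (45.223,93.696) → (26.066,87.637) → (15.551,67.087) → (26.280,42.327)

[5] `<path>` cubic bezier, #0000ff→engrave S288 F2771: (37.213,54.899) → (39.480,66.458) → (33.269,72.918) → (22.493,70.553)

[6] `<path>` quadratic bezier, #000000→cut S706 F1241: (19.237,58.158) → (38.212,73.016) → (48.151,84.984) → (49.054,94.060)

[7] `<polygon>` closed polygon, #0000ff→engrave S288 F2771: (17.441,8.277) → (59.730,6.528) → (34.785,102.783) → (66.470,34.140) → (62.386,89.284) → (10.500,59.345) → (17.441,8.277) (closed)

(bCNC post)
(Date: synthetic)
G21
G90
G0 X47.928 Y30.469
M3 S288
G1 X53.043 Y37.706 F2771
G1 X56.188 Y59.146 F2771
G1 X57.362 Y94.789 F2771
M5
G0 X19.235 Y49.210
M3 S288
G1 X41.854 Y49.187 F2771
G1 X53.144 Y29.587 F2771
G1 X41.815 Y10.010 F2771
G1 X19.196 Y10.033 F2771
G1 X7.906 Y29.633 F2771
G1 X19.235 Y49.210 F2771
M5
G0 X34.019 Y47.272
M3 S706
G1 X35.559 Y39.774 F1241
G1 X40.025 Y38.084 F1241
G1 X47.417 Y42.201 F1241
M5
G0 X45.223 Y93.696
M3 S706
G1 X26.066 Y87.637 F1241
G1 X15.551 Y67.087 F1241
G1 X26.280 Y42.327 F1241
M5
G0 X37.213 Y54.899
M3 S288
G1 X39.480 Y66.458 F2771
G1 X33.269 Y72.918 F2771
G1 X22.493 Y70.553 F2771
M5
G0 X19.237 Y58.158
M3 S706
G1 X38.212 Y73.016 F1241
G1 X48.151 Y84.984 F1241
G1 X49.054 Y94.060 F1241
M5
G0 X17.441 Y8.277
M3 S288
G1 X59.730 Y6.528 F2771
G1 X34.785 Y102.783 F2771
G1 X66.470 Y34.140 F2771
G1 X62.386 Y89.284 F2771
G1 X10.500 Y59.345 F2771
G1 X17.441 Y8.277 F2771
M5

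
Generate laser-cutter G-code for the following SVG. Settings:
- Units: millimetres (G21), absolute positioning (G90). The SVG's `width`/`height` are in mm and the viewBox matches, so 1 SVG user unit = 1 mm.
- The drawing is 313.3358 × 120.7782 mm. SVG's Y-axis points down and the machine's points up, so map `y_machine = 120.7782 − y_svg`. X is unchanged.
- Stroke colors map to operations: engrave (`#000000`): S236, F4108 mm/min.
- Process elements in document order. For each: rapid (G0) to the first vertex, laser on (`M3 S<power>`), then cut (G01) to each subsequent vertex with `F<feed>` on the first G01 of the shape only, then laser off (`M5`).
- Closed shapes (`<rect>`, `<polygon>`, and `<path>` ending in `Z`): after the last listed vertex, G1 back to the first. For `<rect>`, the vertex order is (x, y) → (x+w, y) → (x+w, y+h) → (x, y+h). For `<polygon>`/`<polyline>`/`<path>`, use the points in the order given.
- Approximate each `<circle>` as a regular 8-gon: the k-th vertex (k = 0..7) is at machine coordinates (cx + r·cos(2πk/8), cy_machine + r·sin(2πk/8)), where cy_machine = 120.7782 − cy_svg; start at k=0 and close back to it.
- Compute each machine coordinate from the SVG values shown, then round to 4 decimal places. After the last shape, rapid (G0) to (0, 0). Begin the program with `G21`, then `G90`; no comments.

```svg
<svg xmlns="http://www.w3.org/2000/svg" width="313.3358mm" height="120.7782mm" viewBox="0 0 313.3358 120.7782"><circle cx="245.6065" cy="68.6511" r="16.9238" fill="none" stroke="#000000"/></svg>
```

1 u = 1 mm; y_m = 120.7782 − y.

[1] `<circle>` circle, #000000→engrave S236 F4108: (262.5303,52.1271) → (257.5734,64.0940) → (245.6065,69.0509) → (233.6396,64.0940) → (228.6827,52.1271) → (233.6396,40.1602) → (245.6065,35.2033) → (257.5734,40.1602) → (262.5303,52.1271) (closed)

G21
G90
G0 X262.5303 Y52.1271
M3 S236
G01 X257.5734 Y64.0940 F4108
G01 X245.6065 Y69.0509
G01 X233.6396 Y64.0940
G01 X228.6827 Y52.1271
G01 X233.6396 Y40.1602
G01 X245.6065 Y35.2033
G01 X257.5734 Y40.1602
G01 X262.5303 Y52.1271
M5
G0 X0.0000 Y0.0000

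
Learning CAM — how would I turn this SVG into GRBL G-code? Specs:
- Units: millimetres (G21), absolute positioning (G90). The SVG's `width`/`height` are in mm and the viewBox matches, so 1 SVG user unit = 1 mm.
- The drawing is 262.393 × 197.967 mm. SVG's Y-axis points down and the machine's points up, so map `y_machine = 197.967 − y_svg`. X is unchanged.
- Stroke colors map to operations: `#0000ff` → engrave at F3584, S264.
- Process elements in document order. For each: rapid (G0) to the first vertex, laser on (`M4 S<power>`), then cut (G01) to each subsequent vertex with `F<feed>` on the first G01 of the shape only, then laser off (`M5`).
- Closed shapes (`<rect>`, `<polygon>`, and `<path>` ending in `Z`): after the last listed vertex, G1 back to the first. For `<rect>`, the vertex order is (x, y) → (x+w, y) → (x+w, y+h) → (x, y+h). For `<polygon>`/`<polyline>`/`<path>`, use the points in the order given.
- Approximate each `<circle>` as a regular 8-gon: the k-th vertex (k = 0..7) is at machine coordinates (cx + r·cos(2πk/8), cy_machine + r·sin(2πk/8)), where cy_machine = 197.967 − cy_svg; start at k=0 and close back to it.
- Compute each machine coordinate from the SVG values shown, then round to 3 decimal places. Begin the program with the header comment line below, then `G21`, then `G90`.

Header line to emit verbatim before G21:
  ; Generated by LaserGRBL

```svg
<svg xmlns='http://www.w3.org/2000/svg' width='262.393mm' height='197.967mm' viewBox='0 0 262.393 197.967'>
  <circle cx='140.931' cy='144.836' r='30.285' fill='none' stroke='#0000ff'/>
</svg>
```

1 u = 1 mm; y_m = 197.967 − y.

[1] `<circle>` circle, #0000ff→engrave S264 F3584: (171.216,53.131) → (162.346,74.546) → (140.931,83.416) → (119.516,74.546) → (110.646,53.131) → (119.516,31.716) → (140.931,22.846) → (162.346,31.716) → (171.216,53.131) (closed)

; Generated by LaserGRBL
G21
G90
G0 X171.216 Y53.131
M4 S264
G01 X162.346 Y74.546 F3584
G01 X140.931 Y83.416
G01 X119.516 Y74.546
G01 X110.646 Y53.131
G01 X119.516 Y31.716
G01 X140.931 Y22.846
G01 X162.346 Y31.716
G01 X171.216 Y53.131
M5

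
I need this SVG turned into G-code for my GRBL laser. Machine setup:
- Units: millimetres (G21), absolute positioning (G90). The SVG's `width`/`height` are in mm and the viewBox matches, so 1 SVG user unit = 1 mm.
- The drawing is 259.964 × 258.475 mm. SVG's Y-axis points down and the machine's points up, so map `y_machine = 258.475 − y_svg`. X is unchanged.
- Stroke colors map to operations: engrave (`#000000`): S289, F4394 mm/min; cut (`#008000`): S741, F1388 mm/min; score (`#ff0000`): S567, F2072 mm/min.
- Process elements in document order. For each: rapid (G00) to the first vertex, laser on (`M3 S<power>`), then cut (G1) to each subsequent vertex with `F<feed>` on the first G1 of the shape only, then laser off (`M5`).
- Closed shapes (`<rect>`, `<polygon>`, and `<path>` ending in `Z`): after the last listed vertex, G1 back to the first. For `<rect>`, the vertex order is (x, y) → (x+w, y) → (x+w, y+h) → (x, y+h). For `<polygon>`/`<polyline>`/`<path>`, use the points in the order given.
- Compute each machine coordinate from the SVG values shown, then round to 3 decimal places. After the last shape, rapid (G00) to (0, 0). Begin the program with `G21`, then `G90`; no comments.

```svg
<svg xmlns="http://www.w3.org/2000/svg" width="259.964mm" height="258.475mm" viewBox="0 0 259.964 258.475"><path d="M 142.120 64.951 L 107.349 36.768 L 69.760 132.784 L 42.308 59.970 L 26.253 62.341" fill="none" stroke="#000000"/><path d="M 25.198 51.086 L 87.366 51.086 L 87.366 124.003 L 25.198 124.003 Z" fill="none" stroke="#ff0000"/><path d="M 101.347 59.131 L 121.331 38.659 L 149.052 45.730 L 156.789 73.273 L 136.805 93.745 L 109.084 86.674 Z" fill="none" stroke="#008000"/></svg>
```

G21
G90
G00 X142.120 Y193.524
M3 S289
G1 X107.349 Y221.707 F4394
G1 X69.760 Y125.691
G1 X42.308 Y198.505
G1 X26.253 Y196.134
M5
G00 X25.198 Y207.389
M3 S567
G1 X87.366 Y207.389 F2072
G1 X87.366 Y134.472
G1 X25.198 Y134.472
G1 X25.198 Y207.389
M5
G00 X101.347 Y199.344
M3 S741
G1 X121.331 Y219.816 F1388
G1 X149.052 Y212.745
G1 X156.789 Y185.202
G1 X136.805 Y164.730
G1 X109.084 Y171.801
G1 X101.347 Y199.344
M5
G00 X0.000 Y0.000

1 u = 1 mm; y_m = 258.475 − y.

[1] `<path>` open polyline, #000000→engrave S289 F4394: (142.120,193.524) → (107.349,221.707) → (69.760,125.691) → (42.308,198.505) → (26.253,196.134)

[2] `<path>` rectangle, #ff0000→score S567 F2072: (25.198,207.389) → (87.366,207.389) → (87.366,134.472) → (25.198,134.472) → (25.198,207.389) (closed)

[3] `<path>` regular polygon, #008000→cut S741 F1388: (101.347,199.344) → (121.331,219.816) → (149.052,212.745) → (156.789,185.202) → (136.805,164.730) → (109.084,171.801) → (101.347,199.344) (closed)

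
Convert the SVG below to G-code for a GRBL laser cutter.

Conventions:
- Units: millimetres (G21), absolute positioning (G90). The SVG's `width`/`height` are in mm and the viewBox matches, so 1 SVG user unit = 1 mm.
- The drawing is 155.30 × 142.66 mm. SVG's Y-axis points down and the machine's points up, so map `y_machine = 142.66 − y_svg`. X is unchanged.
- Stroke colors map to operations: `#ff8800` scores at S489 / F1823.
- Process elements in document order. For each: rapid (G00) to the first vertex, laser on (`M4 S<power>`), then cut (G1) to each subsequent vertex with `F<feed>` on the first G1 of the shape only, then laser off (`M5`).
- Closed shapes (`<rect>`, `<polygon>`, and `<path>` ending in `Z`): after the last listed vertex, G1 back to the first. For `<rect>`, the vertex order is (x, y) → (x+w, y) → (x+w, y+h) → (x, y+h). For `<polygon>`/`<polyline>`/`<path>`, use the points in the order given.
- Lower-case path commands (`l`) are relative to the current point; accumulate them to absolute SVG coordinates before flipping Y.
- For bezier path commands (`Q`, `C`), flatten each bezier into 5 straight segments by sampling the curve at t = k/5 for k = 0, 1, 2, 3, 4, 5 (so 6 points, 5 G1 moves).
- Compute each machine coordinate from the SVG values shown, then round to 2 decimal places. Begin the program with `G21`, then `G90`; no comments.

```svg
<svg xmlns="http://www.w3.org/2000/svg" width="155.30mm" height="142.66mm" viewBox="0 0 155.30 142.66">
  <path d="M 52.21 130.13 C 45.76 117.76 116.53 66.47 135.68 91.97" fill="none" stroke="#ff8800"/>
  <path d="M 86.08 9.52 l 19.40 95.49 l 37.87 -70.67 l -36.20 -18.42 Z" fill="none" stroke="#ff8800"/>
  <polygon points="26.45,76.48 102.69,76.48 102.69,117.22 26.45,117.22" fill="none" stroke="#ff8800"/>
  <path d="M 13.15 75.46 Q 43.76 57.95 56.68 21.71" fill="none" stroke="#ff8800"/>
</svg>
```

G21
G90
G00 X52.21 Y12.53
M4 S489
G1 X56.58 Y23.70 F1823
G1 X73.29 Y38.65
G1 X96.17 Y51.84
G1 X119.03 Y57.70
G1 X135.68 Y50.69
M5
G00 X86.08 Y133.14
M4 S489
G1 X105.48 Y37.65 F1823
G1 X143.35 Y108.32
G1 X107.15 Y126.74
G1 X86.08 Y133.14
M5
G00 X26.45 Y66.18
M4 S489
G1 X102.69 Y66.18 F1823
G1 X102.69 Y25.44
G1 X26.45 Y25.44
G1 X26.45 Y66.18
M5
G00 X13.15 Y67.20
M4 S489
G1 X24.69 Y74.95 F1823
G1 X34.81 Y84.20
G1 X43.51 Y94.95
G1 X50.80 Y107.20
G1 X56.68 Y120.95
M5

1 u = 1 mm; y_m = 142.66 − y.

[1] `<path>` cubic bezier, #ff8800→score S489 F1823: (52.21,12.53) → (56.58,23.70) → (73.29,38.65) → (96.17,51.84) → (119.03,57.70) → (135.68,50.69)

[2] `<path>` closed polygon, #ff8800→score S489 F1823: (86.08,133.14) → (105.48,37.65) → (143.35,108.32) → (107.15,126.74) → (86.08,133.14) (closed)

[3] `<polygon>` rectangle, #ff8800→score S489 F1823: (26.45,66.18) → (102.69,66.18) → (102.69,25.44) → (26.45,25.44) → (26.45,66.18) (closed)

[4] `<path>` quadratic bezier, #ff8800→score S489 F1823: (13.15,67.20) → (24.69,74.95) → (34.81,84.20) → (43.51,94.95) → (50.80,107.20) → (56.68,120.95)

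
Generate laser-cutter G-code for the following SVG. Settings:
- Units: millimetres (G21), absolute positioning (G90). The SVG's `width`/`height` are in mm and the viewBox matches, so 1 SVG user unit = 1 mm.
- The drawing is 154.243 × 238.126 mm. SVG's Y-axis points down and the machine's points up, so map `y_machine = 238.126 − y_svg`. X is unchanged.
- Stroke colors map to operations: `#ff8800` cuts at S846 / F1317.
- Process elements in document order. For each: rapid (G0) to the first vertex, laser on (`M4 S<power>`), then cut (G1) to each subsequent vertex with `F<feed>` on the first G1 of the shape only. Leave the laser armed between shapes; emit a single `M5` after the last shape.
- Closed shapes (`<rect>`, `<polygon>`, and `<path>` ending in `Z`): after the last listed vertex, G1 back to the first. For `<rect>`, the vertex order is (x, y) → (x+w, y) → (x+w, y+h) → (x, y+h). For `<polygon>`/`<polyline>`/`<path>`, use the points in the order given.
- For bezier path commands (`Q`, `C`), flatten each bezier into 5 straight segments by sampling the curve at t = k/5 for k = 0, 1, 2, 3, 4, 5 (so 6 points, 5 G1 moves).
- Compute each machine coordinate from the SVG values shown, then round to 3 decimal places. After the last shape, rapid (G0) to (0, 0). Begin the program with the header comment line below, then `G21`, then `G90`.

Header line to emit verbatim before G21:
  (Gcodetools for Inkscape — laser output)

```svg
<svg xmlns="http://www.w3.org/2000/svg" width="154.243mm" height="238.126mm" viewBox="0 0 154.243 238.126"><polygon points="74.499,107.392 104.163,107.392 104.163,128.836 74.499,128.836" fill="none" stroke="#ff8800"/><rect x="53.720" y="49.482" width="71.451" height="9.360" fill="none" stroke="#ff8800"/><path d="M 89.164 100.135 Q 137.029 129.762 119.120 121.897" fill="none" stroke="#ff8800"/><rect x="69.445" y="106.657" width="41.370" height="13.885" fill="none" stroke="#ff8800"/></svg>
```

viewBox `0 0 154.243 238.126` with mm width/height → 1 unit = 1 mm. Flip: y_m = 238.126 − y_svg.

**Shape 1** — `<polygon>` rectangle, stroke `#ff8800` → cut (S846, F1317). Machine vertices: (74.499,130.734) → (104.163,130.734) → (104.163,109.290) → (74.499,109.290) → (74.499,130.734). Closed: final G1 returns to the first vertex.

**Shape 2** — `<rect>` rectangle, stroke `#ff8800` → cut (S846, F1317). Machine vertices: (53.720,188.644) → (125.171,188.644) → (125.171,179.284) → (53.720,179.284) → (53.720,188.644). Closed: final G1 returns to the first vertex.

**Shape 3** — `<path>` quadratic bezier, stroke `#ff8800` → cut (S846, F1317). Control points (SVG): P0=(89.164,100.135), P1=(137.029,129.762), P2=(119.120,121.897); sampled at t=k/5. Machine vertices: (89.164,137.991) → (105.679,127.640) → (116.932,120.288) → (122.923,115.936) → (123.653,114.583) → (119.120,116.229). Open path.

**Shape 4** — `<rect>` rectangle, stroke `#ff8800` → cut (S846, F1317). Machine vertices: (69.445,131.469) → (110.815,131.469) → (110.815,117.584) → (69.445,117.584) → (69.445,131.469). Closed: final G1 returns to the first vertex.

(Gcodetools for Inkscape — laser output)
G21
G90
G0 X74.499 Y130.734
M4 S846
G1 X104.163 Y130.734 F1317
G1 X104.163 Y109.290
G1 X74.499 Y109.290
G1 X74.499 Y130.734
G0 X53.720 Y188.644
M4 S846
G1 X125.171 Y188.644 F1317
G1 X125.171 Y179.284
G1 X53.720 Y179.284
G1 X53.720 Y188.644
G0 X89.164 Y137.991
M4 S846
G1 X105.679 Y127.640 F1317
G1 X116.932 Y120.288
G1 X122.923 Y115.936
G1 X123.653 Y114.583
G1 X119.120 Y116.229
G0 X69.445 Y131.469
M4 S846
G1 X110.815 Y131.469 F1317
G1 X110.815 Y117.584
G1 X69.445 Y117.584
G1 X69.445 Y131.469
M5
G0 X0.000 Y0.000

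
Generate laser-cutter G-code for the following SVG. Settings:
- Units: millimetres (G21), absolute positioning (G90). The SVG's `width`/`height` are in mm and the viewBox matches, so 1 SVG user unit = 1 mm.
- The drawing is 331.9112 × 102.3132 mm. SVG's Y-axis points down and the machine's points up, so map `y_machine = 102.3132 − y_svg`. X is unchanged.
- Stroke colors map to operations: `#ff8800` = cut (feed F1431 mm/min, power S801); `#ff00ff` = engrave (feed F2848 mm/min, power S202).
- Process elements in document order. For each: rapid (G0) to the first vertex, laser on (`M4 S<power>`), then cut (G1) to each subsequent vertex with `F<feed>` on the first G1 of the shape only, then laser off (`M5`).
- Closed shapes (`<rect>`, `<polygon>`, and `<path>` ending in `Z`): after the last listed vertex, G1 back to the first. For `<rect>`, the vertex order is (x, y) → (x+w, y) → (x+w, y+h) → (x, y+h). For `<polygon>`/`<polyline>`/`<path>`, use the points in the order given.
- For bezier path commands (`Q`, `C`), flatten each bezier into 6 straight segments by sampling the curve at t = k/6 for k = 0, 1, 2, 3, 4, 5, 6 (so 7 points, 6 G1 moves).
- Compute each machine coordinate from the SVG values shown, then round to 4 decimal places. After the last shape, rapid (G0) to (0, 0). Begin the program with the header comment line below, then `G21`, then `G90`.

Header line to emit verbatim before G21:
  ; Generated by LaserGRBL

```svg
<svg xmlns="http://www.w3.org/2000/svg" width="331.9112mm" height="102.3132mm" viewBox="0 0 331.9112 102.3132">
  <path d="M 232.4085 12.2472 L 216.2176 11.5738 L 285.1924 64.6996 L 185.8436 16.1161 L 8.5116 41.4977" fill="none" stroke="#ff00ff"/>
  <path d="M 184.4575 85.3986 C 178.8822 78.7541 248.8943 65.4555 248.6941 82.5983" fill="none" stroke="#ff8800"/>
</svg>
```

; Generated by LaserGRBL
G21
G90
G0 X232.4085 Y90.0660
M4 S202
G1 X216.2176 Y90.7394 F2848
G1 X285.1924 Y37.6136
G1 X185.8436 Y86.1971
G1 X8.5116 Y60.8155
M5
G0 X184.4575 Y16.9146
M4 S801
G1 X187.2938 Y20.6196 F1431
G1 X198.6780 Y24.4032
G1 X214.5601 Y27.2350
G1 X230.8902 Y28.0845
G1 X243.6182 Y25.9213
G1 X248.6941 Y19.7149
M5
G0 X0.0000 Y0.0000

viewBox `0 0 331.9112 102.3132` with mm width/height → 1 unit = 1 mm. Flip: y_m = 102.3132 − y_svg.

**Shape 1** — `<path>` open polyline, stroke `#ff00ff` → engrave (S202, F2848). Machine vertices: (232.4085,90.0660) → (216.2176,90.7394) → (285.1924,37.6136) → (185.8436,86.1971) → (8.5116,60.8155). Open path.

**Shape 2** — `<path>` cubic bezier, stroke `#ff8800` → cut (S801, F1431). Control points (SVG): P0=(184.4575,85.3986), P1=(178.8822,78.7541), P2=(248.8943,65.4555), P3=(248.6941,82.5983); sampled at t=k/6. Machine vertices: (184.4575,16.9146) → (187.2938,20.6196) → (198.6780,24.4032) → (214.5601,27.2350) → (230.8902,28.0845) → (243.6182,25.9213) → (248.6941,19.7149). Open path.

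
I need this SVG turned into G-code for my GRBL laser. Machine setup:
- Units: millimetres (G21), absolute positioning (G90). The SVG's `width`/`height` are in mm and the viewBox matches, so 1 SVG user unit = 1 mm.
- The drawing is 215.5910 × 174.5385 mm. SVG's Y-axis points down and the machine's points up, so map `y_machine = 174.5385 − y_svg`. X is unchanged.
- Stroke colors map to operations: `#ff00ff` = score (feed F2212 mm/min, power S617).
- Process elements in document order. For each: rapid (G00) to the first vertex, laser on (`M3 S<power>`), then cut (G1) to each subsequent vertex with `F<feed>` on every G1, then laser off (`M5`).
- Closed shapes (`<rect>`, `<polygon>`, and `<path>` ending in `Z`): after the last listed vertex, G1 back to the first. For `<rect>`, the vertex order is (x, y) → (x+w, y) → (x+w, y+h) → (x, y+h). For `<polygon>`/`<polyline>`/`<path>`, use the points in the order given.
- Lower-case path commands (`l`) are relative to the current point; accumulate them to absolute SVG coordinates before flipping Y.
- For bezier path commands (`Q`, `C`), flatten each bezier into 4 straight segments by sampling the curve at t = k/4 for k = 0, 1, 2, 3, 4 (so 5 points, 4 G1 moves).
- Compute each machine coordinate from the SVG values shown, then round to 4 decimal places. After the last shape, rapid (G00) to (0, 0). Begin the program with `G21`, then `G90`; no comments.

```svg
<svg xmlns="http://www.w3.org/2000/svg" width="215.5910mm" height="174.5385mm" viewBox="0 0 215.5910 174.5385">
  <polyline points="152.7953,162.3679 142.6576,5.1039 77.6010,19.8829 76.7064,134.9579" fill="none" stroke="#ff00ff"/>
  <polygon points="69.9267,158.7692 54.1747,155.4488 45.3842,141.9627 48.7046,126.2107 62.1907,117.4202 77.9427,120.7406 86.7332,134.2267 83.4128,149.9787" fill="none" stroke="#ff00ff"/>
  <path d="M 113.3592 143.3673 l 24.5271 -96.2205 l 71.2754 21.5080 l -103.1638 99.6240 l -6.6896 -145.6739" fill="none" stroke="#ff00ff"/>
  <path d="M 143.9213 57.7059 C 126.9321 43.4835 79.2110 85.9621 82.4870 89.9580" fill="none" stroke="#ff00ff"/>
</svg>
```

G21
G90
G00 X152.7953 Y12.1706
M3 S617
G1 X142.6576 Y169.4346 F2212
G1 X77.6010 Y154.6556 F2212
G1 X76.7064 Y39.5806 F2212
M5
G00 X69.9267 Y15.7693
M3 S617
G1 X54.1747 Y19.0897 F2212
G1 X45.3842 Y32.5758 F2212
G1 X48.7046 Y48.3278 F2212
G1 X62.1907 Y57.1183 F2212
G1 X77.9427 Y53.7979 F2212
G1 X86.7332 Y40.3118 F2212
G1 X83.4128 Y24.5598 F2212
G1 X69.9267 Y15.7693 F2212
M5
G00 X113.3592 Y31.1712
M3 S617
G1 X137.8863 Y127.3917 F2212
G1 X209.1617 Y105.8837 F2212
G1 X105.9979 Y6.2597 F2212
G1 X99.3083 Y151.9336 F2212
M5
G00 X143.9213 Y116.8326
M3 S617
G1 X126.6942 Y118.3552 F2212
G1 X105.6047 Y107.5384 F2212
G1 X88.3149 Y93.3057 F2212
G1 X82.4870 Y84.5805 F2212
M5
G00 X0.0000 Y0.0000

viewBox `0 0 215.5910 174.5385` with mm width/height → 1 unit = 1 mm. Flip: y_m = 174.5385 − y_svg.

**Shape 1** — `<polyline>` open polyline, stroke `#ff00ff` → score (S617, F2212). Machine vertices: (152.7953,12.1706) → (142.6576,169.4346) → (77.6010,154.6556) → (76.7064,39.5806). Open path.

**Shape 2** — `<polygon>` regular polygon, stroke `#ff00ff` → score (S617, F2212). Machine vertices: (69.9267,15.7693) → (54.1747,19.0897) → (45.3842,32.5758) → (48.7046,48.3278) → (62.1907,57.1183) → (77.9427,53.7979) → (86.7332,40.3118) → (83.4128,24.5598) → (69.9267,15.7693). Closed: final G1 returns to the first vertex.

**Shape 3** — `<path>` open polyline, stroke `#ff00ff` → score (S617, F2212). Machine vertices: (113.3592,31.1712) → (137.8863,127.3917) → (209.1617,105.8837) → (105.9979,6.2597) → (99.3083,151.9336). Open path.

**Shape 4** — `<path>` cubic bezier, stroke `#ff00ff` → score (S617, F2212). Control points (SVG): P0=(143.9213,57.7059), P1=(126.9321,43.4835), P2=(79.2110,85.9621), P3=(82.4870,89.9580); sampled at t=k/4. Machine vertices: (143.9213,116.8326) → (126.6942,118.3552) → (105.6047,107.5384) → (88.3149,93.3057) → (82.4870,84.5805). Open path.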